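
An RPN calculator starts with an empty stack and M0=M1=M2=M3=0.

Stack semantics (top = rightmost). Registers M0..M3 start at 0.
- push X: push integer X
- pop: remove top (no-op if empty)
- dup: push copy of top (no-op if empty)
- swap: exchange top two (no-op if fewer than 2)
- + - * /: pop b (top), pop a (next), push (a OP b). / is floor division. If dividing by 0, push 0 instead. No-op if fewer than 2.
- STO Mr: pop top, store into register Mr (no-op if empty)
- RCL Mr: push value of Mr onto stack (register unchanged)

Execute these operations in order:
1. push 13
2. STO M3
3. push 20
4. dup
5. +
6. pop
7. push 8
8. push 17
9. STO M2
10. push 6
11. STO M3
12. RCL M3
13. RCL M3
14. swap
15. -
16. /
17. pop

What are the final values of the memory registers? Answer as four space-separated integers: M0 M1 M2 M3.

After op 1 (push 13): stack=[13] mem=[0,0,0,0]
After op 2 (STO M3): stack=[empty] mem=[0,0,0,13]
After op 3 (push 20): stack=[20] mem=[0,0,0,13]
After op 4 (dup): stack=[20,20] mem=[0,0,0,13]
After op 5 (+): stack=[40] mem=[0,0,0,13]
After op 6 (pop): stack=[empty] mem=[0,0,0,13]
After op 7 (push 8): stack=[8] mem=[0,0,0,13]
After op 8 (push 17): stack=[8,17] mem=[0,0,0,13]
After op 9 (STO M2): stack=[8] mem=[0,0,17,13]
After op 10 (push 6): stack=[8,6] mem=[0,0,17,13]
After op 11 (STO M3): stack=[8] mem=[0,0,17,6]
After op 12 (RCL M3): stack=[8,6] mem=[0,0,17,6]
After op 13 (RCL M3): stack=[8,6,6] mem=[0,0,17,6]
After op 14 (swap): stack=[8,6,6] mem=[0,0,17,6]
After op 15 (-): stack=[8,0] mem=[0,0,17,6]
After op 16 (/): stack=[0] mem=[0,0,17,6]
After op 17 (pop): stack=[empty] mem=[0,0,17,6]

Answer: 0 0 17 6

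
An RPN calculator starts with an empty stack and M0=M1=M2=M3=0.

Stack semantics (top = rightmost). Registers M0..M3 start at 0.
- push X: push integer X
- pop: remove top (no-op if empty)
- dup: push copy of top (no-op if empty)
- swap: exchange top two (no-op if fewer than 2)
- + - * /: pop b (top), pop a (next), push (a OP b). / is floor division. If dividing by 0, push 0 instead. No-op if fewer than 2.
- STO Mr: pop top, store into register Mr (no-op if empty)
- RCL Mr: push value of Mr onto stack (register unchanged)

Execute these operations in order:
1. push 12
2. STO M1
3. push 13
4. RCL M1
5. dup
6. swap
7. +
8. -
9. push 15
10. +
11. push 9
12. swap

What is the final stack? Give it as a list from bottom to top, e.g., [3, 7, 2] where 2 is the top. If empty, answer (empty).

After op 1 (push 12): stack=[12] mem=[0,0,0,0]
After op 2 (STO M1): stack=[empty] mem=[0,12,0,0]
After op 3 (push 13): stack=[13] mem=[0,12,0,0]
After op 4 (RCL M1): stack=[13,12] mem=[0,12,0,0]
After op 5 (dup): stack=[13,12,12] mem=[0,12,0,0]
After op 6 (swap): stack=[13,12,12] mem=[0,12,0,0]
After op 7 (+): stack=[13,24] mem=[0,12,0,0]
After op 8 (-): stack=[-11] mem=[0,12,0,0]
After op 9 (push 15): stack=[-11,15] mem=[0,12,0,0]
After op 10 (+): stack=[4] mem=[0,12,0,0]
After op 11 (push 9): stack=[4,9] mem=[0,12,0,0]
After op 12 (swap): stack=[9,4] mem=[0,12,0,0]

Answer: [9, 4]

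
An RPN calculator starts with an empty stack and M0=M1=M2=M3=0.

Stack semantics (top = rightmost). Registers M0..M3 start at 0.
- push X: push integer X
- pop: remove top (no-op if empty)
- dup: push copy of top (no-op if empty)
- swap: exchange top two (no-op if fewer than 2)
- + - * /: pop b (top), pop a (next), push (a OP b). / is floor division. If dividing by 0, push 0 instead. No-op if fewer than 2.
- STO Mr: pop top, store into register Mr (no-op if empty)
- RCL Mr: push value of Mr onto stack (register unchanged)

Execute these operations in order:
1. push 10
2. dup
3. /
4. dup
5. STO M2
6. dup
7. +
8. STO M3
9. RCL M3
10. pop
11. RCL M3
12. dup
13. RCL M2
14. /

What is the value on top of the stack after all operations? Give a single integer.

After op 1 (push 10): stack=[10] mem=[0,0,0,0]
After op 2 (dup): stack=[10,10] mem=[0,0,0,0]
After op 3 (/): stack=[1] mem=[0,0,0,0]
After op 4 (dup): stack=[1,1] mem=[0,0,0,0]
After op 5 (STO M2): stack=[1] mem=[0,0,1,0]
After op 6 (dup): stack=[1,1] mem=[0,0,1,0]
After op 7 (+): stack=[2] mem=[0,0,1,0]
After op 8 (STO M3): stack=[empty] mem=[0,0,1,2]
After op 9 (RCL M3): stack=[2] mem=[0,0,1,2]
After op 10 (pop): stack=[empty] mem=[0,0,1,2]
After op 11 (RCL M3): stack=[2] mem=[0,0,1,2]
After op 12 (dup): stack=[2,2] mem=[0,0,1,2]
After op 13 (RCL M2): stack=[2,2,1] mem=[0,0,1,2]
After op 14 (/): stack=[2,2] mem=[0,0,1,2]

Answer: 2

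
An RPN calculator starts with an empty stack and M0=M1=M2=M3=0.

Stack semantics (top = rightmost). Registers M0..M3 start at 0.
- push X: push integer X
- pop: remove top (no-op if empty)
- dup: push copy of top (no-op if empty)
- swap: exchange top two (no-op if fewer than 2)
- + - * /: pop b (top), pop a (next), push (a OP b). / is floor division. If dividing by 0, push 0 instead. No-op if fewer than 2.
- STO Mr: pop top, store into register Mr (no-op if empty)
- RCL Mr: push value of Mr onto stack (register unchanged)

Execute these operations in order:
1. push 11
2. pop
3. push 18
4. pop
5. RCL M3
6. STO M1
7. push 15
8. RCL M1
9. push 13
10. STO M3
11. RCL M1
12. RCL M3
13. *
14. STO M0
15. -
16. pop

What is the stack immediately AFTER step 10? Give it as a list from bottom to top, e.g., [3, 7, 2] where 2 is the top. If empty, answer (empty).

After op 1 (push 11): stack=[11] mem=[0,0,0,0]
After op 2 (pop): stack=[empty] mem=[0,0,0,0]
After op 3 (push 18): stack=[18] mem=[0,0,0,0]
After op 4 (pop): stack=[empty] mem=[0,0,0,0]
After op 5 (RCL M3): stack=[0] mem=[0,0,0,0]
After op 6 (STO M1): stack=[empty] mem=[0,0,0,0]
After op 7 (push 15): stack=[15] mem=[0,0,0,0]
After op 8 (RCL M1): stack=[15,0] mem=[0,0,0,0]
After op 9 (push 13): stack=[15,0,13] mem=[0,0,0,0]
After op 10 (STO M3): stack=[15,0] mem=[0,0,0,13]

[15, 0]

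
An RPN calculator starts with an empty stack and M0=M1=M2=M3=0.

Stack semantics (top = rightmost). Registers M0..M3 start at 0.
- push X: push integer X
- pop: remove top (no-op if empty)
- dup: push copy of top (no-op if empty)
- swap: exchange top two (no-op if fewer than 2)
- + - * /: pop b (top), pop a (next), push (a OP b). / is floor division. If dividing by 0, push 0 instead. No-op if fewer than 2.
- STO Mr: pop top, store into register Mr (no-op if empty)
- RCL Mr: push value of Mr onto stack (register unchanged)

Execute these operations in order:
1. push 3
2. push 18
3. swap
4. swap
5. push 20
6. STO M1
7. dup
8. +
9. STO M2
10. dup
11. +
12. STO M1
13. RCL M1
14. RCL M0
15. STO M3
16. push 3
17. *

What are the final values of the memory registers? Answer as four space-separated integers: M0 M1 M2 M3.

Answer: 0 6 36 0

Derivation:
After op 1 (push 3): stack=[3] mem=[0,0,0,0]
After op 2 (push 18): stack=[3,18] mem=[0,0,0,0]
After op 3 (swap): stack=[18,3] mem=[0,0,0,0]
After op 4 (swap): stack=[3,18] mem=[0,0,0,0]
After op 5 (push 20): stack=[3,18,20] mem=[0,0,0,0]
After op 6 (STO M1): stack=[3,18] mem=[0,20,0,0]
After op 7 (dup): stack=[3,18,18] mem=[0,20,0,0]
After op 8 (+): stack=[3,36] mem=[0,20,0,0]
After op 9 (STO M2): stack=[3] mem=[0,20,36,0]
After op 10 (dup): stack=[3,3] mem=[0,20,36,0]
After op 11 (+): stack=[6] mem=[0,20,36,0]
After op 12 (STO M1): stack=[empty] mem=[0,6,36,0]
After op 13 (RCL M1): stack=[6] mem=[0,6,36,0]
After op 14 (RCL M0): stack=[6,0] mem=[0,6,36,0]
After op 15 (STO M3): stack=[6] mem=[0,6,36,0]
After op 16 (push 3): stack=[6,3] mem=[0,6,36,0]
After op 17 (*): stack=[18] mem=[0,6,36,0]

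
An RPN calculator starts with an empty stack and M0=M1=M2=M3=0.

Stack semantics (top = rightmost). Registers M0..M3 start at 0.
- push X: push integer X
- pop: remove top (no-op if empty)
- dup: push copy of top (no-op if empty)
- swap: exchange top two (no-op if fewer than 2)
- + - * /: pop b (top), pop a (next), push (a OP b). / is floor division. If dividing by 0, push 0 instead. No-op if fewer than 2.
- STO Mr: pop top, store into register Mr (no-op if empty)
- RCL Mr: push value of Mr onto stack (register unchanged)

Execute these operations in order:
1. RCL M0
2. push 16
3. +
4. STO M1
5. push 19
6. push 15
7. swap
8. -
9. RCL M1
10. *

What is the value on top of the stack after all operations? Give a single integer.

Answer: -64

Derivation:
After op 1 (RCL M0): stack=[0] mem=[0,0,0,0]
After op 2 (push 16): stack=[0,16] mem=[0,0,0,0]
After op 3 (+): stack=[16] mem=[0,0,0,0]
After op 4 (STO M1): stack=[empty] mem=[0,16,0,0]
After op 5 (push 19): stack=[19] mem=[0,16,0,0]
After op 6 (push 15): stack=[19,15] mem=[0,16,0,0]
After op 7 (swap): stack=[15,19] mem=[0,16,0,0]
After op 8 (-): stack=[-4] mem=[0,16,0,0]
After op 9 (RCL M1): stack=[-4,16] mem=[0,16,0,0]
After op 10 (*): stack=[-64] mem=[0,16,0,0]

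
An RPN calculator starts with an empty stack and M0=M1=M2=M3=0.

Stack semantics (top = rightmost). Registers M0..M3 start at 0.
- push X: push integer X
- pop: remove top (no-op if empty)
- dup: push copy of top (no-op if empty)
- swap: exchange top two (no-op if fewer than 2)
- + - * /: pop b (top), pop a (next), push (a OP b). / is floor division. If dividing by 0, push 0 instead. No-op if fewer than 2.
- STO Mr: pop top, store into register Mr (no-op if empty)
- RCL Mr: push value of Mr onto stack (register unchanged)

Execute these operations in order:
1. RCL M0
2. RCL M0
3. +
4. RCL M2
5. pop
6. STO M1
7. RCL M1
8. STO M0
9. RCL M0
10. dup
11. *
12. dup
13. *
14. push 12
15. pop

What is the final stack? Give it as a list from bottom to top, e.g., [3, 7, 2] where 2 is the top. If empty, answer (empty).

After op 1 (RCL M0): stack=[0] mem=[0,0,0,0]
After op 2 (RCL M0): stack=[0,0] mem=[0,0,0,0]
After op 3 (+): stack=[0] mem=[0,0,0,0]
After op 4 (RCL M2): stack=[0,0] mem=[0,0,0,0]
After op 5 (pop): stack=[0] mem=[0,0,0,0]
After op 6 (STO M1): stack=[empty] mem=[0,0,0,0]
After op 7 (RCL M1): stack=[0] mem=[0,0,0,0]
After op 8 (STO M0): stack=[empty] mem=[0,0,0,0]
After op 9 (RCL M0): stack=[0] mem=[0,0,0,0]
After op 10 (dup): stack=[0,0] mem=[0,0,0,0]
After op 11 (*): stack=[0] mem=[0,0,0,0]
After op 12 (dup): stack=[0,0] mem=[0,0,0,0]
After op 13 (*): stack=[0] mem=[0,0,0,0]
After op 14 (push 12): stack=[0,12] mem=[0,0,0,0]
After op 15 (pop): stack=[0] mem=[0,0,0,0]

Answer: [0]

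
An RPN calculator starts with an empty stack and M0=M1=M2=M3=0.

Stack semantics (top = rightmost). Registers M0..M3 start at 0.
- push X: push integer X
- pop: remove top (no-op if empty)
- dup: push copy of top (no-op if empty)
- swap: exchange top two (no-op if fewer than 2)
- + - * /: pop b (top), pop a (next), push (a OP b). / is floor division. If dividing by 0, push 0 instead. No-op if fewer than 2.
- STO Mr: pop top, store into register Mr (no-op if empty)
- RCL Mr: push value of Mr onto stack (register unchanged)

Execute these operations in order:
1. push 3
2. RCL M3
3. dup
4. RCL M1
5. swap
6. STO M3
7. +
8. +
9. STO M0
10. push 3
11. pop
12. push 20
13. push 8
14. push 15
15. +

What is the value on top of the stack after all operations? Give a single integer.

After op 1 (push 3): stack=[3] mem=[0,0,0,0]
After op 2 (RCL M3): stack=[3,0] mem=[0,0,0,0]
After op 3 (dup): stack=[3,0,0] mem=[0,0,0,0]
After op 4 (RCL M1): stack=[3,0,0,0] mem=[0,0,0,0]
After op 5 (swap): stack=[3,0,0,0] mem=[0,0,0,0]
After op 6 (STO M3): stack=[3,0,0] mem=[0,0,0,0]
After op 7 (+): stack=[3,0] mem=[0,0,0,0]
After op 8 (+): stack=[3] mem=[0,0,0,0]
After op 9 (STO M0): stack=[empty] mem=[3,0,0,0]
After op 10 (push 3): stack=[3] mem=[3,0,0,0]
After op 11 (pop): stack=[empty] mem=[3,0,0,0]
After op 12 (push 20): stack=[20] mem=[3,0,0,0]
After op 13 (push 8): stack=[20,8] mem=[3,0,0,0]
After op 14 (push 15): stack=[20,8,15] mem=[3,0,0,0]
After op 15 (+): stack=[20,23] mem=[3,0,0,0]

Answer: 23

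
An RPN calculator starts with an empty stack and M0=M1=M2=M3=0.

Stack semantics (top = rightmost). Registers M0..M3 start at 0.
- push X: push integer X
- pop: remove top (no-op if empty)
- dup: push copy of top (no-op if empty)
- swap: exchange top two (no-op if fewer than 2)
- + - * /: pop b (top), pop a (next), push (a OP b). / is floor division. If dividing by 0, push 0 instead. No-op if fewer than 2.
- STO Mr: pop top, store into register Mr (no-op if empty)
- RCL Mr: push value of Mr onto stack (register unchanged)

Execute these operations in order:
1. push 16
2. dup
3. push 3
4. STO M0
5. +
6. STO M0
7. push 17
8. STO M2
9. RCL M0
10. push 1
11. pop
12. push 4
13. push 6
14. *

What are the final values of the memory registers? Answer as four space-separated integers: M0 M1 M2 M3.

After op 1 (push 16): stack=[16] mem=[0,0,0,0]
After op 2 (dup): stack=[16,16] mem=[0,0,0,0]
After op 3 (push 3): stack=[16,16,3] mem=[0,0,0,0]
After op 4 (STO M0): stack=[16,16] mem=[3,0,0,0]
After op 5 (+): stack=[32] mem=[3,0,0,0]
After op 6 (STO M0): stack=[empty] mem=[32,0,0,0]
After op 7 (push 17): stack=[17] mem=[32,0,0,0]
After op 8 (STO M2): stack=[empty] mem=[32,0,17,0]
After op 9 (RCL M0): stack=[32] mem=[32,0,17,0]
After op 10 (push 1): stack=[32,1] mem=[32,0,17,0]
After op 11 (pop): stack=[32] mem=[32,0,17,0]
After op 12 (push 4): stack=[32,4] mem=[32,0,17,0]
After op 13 (push 6): stack=[32,4,6] mem=[32,0,17,0]
After op 14 (*): stack=[32,24] mem=[32,0,17,0]

Answer: 32 0 17 0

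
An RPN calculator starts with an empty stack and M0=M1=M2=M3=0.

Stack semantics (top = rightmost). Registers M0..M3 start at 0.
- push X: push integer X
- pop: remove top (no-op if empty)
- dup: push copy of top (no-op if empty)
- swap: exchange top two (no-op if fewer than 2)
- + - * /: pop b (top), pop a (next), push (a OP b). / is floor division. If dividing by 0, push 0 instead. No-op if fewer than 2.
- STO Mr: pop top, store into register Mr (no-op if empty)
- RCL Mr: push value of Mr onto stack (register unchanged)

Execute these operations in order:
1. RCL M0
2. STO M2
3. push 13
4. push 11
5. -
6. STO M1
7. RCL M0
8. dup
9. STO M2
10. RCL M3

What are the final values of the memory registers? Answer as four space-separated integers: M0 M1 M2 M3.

Answer: 0 2 0 0

Derivation:
After op 1 (RCL M0): stack=[0] mem=[0,0,0,0]
After op 2 (STO M2): stack=[empty] mem=[0,0,0,0]
After op 3 (push 13): stack=[13] mem=[0,0,0,0]
After op 4 (push 11): stack=[13,11] mem=[0,0,0,0]
After op 5 (-): stack=[2] mem=[0,0,0,0]
After op 6 (STO M1): stack=[empty] mem=[0,2,0,0]
After op 7 (RCL M0): stack=[0] mem=[0,2,0,0]
After op 8 (dup): stack=[0,0] mem=[0,2,0,0]
After op 9 (STO M2): stack=[0] mem=[0,2,0,0]
After op 10 (RCL M3): stack=[0,0] mem=[0,2,0,0]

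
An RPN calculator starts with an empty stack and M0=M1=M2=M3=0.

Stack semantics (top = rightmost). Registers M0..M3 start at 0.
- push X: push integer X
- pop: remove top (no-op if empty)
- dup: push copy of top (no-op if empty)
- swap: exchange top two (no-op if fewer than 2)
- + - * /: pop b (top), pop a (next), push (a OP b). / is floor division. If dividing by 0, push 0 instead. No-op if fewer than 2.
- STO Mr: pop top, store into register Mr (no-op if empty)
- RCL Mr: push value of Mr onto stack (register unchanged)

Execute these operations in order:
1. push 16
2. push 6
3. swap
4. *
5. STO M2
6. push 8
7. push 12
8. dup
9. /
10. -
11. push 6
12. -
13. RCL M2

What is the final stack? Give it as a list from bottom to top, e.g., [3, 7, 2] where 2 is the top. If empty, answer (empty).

Answer: [1, 96]

Derivation:
After op 1 (push 16): stack=[16] mem=[0,0,0,0]
After op 2 (push 6): stack=[16,6] mem=[0,0,0,0]
After op 3 (swap): stack=[6,16] mem=[0,0,0,0]
After op 4 (*): stack=[96] mem=[0,0,0,0]
After op 5 (STO M2): stack=[empty] mem=[0,0,96,0]
After op 6 (push 8): stack=[8] mem=[0,0,96,0]
After op 7 (push 12): stack=[8,12] mem=[0,0,96,0]
After op 8 (dup): stack=[8,12,12] mem=[0,0,96,0]
After op 9 (/): stack=[8,1] mem=[0,0,96,0]
After op 10 (-): stack=[7] mem=[0,0,96,0]
After op 11 (push 6): stack=[7,6] mem=[0,0,96,0]
After op 12 (-): stack=[1] mem=[0,0,96,0]
After op 13 (RCL M2): stack=[1,96] mem=[0,0,96,0]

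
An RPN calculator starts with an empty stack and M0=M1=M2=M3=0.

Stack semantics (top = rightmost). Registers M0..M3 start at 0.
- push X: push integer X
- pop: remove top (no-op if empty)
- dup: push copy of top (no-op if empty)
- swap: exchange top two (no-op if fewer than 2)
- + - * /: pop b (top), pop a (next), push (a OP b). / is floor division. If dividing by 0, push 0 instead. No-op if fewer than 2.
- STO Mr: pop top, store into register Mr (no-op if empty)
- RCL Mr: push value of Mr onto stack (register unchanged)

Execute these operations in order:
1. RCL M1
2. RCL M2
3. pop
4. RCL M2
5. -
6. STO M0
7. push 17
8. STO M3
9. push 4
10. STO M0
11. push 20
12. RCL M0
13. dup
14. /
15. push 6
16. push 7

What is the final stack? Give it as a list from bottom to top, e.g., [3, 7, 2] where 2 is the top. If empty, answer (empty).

Answer: [20, 1, 6, 7]

Derivation:
After op 1 (RCL M1): stack=[0] mem=[0,0,0,0]
After op 2 (RCL M2): stack=[0,0] mem=[0,0,0,0]
After op 3 (pop): stack=[0] mem=[0,0,0,0]
After op 4 (RCL M2): stack=[0,0] mem=[0,0,0,0]
After op 5 (-): stack=[0] mem=[0,0,0,0]
After op 6 (STO M0): stack=[empty] mem=[0,0,0,0]
After op 7 (push 17): stack=[17] mem=[0,0,0,0]
After op 8 (STO M3): stack=[empty] mem=[0,0,0,17]
After op 9 (push 4): stack=[4] mem=[0,0,0,17]
After op 10 (STO M0): stack=[empty] mem=[4,0,0,17]
After op 11 (push 20): stack=[20] mem=[4,0,0,17]
After op 12 (RCL M0): stack=[20,4] mem=[4,0,0,17]
After op 13 (dup): stack=[20,4,4] mem=[4,0,0,17]
After op 14 (/): stack=[20,1] mem=[4,0,0,17]
After op 15 (push 6): stack=[20,1,6] mem=[4,0,0,17]
After op 16 (push 7): stack=[20,1,6,7] mem=[4,0,0,17]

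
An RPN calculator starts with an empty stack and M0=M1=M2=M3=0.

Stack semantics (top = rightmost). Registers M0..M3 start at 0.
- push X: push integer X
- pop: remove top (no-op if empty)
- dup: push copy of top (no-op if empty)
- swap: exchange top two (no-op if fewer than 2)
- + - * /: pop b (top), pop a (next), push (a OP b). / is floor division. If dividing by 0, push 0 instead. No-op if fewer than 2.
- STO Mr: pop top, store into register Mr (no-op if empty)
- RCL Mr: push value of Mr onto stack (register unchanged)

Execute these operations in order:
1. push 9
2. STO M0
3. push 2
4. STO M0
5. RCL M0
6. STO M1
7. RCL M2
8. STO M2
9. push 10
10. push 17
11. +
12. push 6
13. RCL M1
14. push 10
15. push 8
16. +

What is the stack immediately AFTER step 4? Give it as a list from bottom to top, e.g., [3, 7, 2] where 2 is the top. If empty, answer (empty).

After op 1 (push 9): stack=[9] mem=[0,0,0,0]
After op 2 (STO M0): stack=[empty] mem=[9,0,0,0]
After op 3 (push 2): stack=[2] mem=[9,0,0,0]
After op 4 (STO M0): stack=[empty] mem=[2,0,0,0]

(empty)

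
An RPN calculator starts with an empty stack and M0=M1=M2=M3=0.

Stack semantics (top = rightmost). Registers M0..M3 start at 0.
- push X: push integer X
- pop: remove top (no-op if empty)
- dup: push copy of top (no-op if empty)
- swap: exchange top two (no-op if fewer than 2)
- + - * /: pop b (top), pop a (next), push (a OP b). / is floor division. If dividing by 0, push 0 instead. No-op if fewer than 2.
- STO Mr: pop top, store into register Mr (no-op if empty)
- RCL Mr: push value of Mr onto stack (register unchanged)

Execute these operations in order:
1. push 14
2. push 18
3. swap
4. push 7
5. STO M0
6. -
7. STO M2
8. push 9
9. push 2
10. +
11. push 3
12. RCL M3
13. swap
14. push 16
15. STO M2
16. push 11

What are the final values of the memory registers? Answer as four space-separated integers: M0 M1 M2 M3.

Answer: 7 0 16 0

Derivation:
After op 1 (push 14): stack=[14] mem=[0,0,0,0]
After op 2 (push 18): stack=[14,18] mem=[0,0,0,0]
After op 3 (swap): stack=[18,14] mem=[0,0,0,0]
After op 4 (push 7): stack=[18,14,7] mem=[0,0,0,0]
After op 5 (STO M0): stack=[18,14] mem=[7,0,0,0]
After op 6 (-): stack=[4] mem=[7,0,0,0]
After op 7 (STO M2): stack=[empty] mem=[7,0,4,0]
After op 8 (push 9): stack=[9] mem=[7,0,4,0]
After op 9 (push 2): stack=[9,2] mem=[7,0,4,0]
After op 10 (+): stack=[11] mem=[7,0,4,0]
After op 11 (push 3): stack=[11,3] mem=[7,0,4,0]
After op 12 (RCL M3): stack=[11,3,0] mem=[7,0,4,0]
After op 13 (swap): stack=[11,0,3] mem=[7,0,4,0]
After op 14 (push 16): stack=[11,0,3,16] mem=[7,0,4,0]
After op 15 (STO M2): stack=[11,0,3] mem=[7,0,16,0]
After op 16 (push 11): stack=[11,0,3,11] mem=[7,0,16,0]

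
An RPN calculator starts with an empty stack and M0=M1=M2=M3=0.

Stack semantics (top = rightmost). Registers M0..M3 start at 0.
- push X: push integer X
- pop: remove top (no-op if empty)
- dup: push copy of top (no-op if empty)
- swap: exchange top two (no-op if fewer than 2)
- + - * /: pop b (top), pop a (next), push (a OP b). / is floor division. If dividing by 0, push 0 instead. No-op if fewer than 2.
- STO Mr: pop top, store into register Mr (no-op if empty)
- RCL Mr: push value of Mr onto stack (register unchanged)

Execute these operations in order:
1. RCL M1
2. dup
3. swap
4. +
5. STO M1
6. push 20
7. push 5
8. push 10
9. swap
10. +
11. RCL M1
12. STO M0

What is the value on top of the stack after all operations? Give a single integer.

Answer: 15

Derivation:
After op 1 (RCL M1): stack=[0] mem=[0,0,0,0]
After op 2 (dup): stack=[0,0] mem=[0,0,0,0]
After op 3 (swap): stack=[0,0] mem=[0,0,0,0]
After op 4 (+): stack=[0] mem=[0,0,0,0]
After op 5 (STO M1): stack=[empty] mem=[0,0,0,0]
After op 6 (push 20): stack=[20] mem=[0,0,0,0]
After op 7 (push 5): stack=[20,5] mem=[0,0,0,0]
After op 8 (push 10): stack=[20,5,10] mem=[0,0,0,0]
After op 9 (swap): stack=[20,10,5] mem=[0,0,0,0]
After op 10 (+): stack=[20,15] mem=[0,0,0,0]
After op 11 (RCL M1): stack=[20,15,0] mem=[0,0,0,0]
After op 12 (STO M0): stack=[20,15] mem=[0,0,0,0]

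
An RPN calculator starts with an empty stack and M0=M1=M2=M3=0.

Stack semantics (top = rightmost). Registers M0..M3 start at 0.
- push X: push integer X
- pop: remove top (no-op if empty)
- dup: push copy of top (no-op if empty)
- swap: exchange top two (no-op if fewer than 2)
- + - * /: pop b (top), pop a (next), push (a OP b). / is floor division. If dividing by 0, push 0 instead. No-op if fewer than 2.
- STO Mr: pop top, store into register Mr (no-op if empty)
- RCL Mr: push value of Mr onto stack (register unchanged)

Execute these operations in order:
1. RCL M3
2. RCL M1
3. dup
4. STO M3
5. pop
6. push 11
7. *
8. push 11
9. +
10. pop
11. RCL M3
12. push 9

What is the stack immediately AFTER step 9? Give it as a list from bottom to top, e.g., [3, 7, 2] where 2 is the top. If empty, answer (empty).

After op 1 (RCL M3): stack=[0] mem=[0,0,0,0]
After op 2 (RCL M1): stack=[0,0] mem=[0,0,0,0]
After op 3 (dup): stack=[0,0,0] mem=[0,0,0,0]
After op 4 (STO M3): stack=[0,0] mem=[0,0,0,0]
After op 5 (pop): stack=[0] mem=[0,0,0,0]
After op 6 (push 11): stack=[0,11] mem=[0,0,0,0]
After op 7 (*): stack=[0] mem=[0,0,0,0]
After op 8 (push 11): stack=[0,11] mem=[0,0,0,0]
After op 9 (+): stack=[11] mem=[0,0,0,0]

[11]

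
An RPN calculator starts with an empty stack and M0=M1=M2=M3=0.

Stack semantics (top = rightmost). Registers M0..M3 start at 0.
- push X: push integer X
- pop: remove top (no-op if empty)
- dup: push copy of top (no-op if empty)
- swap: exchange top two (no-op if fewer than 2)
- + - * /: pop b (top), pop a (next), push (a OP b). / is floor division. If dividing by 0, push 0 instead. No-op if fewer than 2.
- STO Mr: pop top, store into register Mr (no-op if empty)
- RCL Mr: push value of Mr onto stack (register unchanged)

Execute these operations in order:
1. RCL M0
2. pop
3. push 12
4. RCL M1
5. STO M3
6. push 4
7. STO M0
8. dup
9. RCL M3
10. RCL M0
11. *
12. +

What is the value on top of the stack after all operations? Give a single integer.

After op 1 (RCL M0): stack=[0] mem=[0,0,0,0]
After op 2 (pop): stack=[empty] mem=[0,0,0,0]
After op 3 (push 12): stack=[12] mem=[0,0,0,0]
After op 4 (RCL M1): stack=[12,0] mem=[0,0,0,0]
After op 5 (STO M3): stack=[12] mem=[0,0,0,0]
After op 6 (push 4): stack=[12,4] mem=[0,0,0,0]
After op 7 (STO M0): stack=[12] mem=[4,0,0,0]
After op 8 (dup): stack=[12,12] mem=[4,0,0,0]
After op 9 (RCL M3): stack=[12,12,0] mem=[4,0,0,0]
After op 10 (RCL M0): stack=[12,12,0,4] mem=[4,0,0,0]
After op 11 (*): stack=[12,12,0] mem=[4,0,0,0]
After op 12 (+): stack=[12,12] mem=[4,0,0,0]

Answer: 12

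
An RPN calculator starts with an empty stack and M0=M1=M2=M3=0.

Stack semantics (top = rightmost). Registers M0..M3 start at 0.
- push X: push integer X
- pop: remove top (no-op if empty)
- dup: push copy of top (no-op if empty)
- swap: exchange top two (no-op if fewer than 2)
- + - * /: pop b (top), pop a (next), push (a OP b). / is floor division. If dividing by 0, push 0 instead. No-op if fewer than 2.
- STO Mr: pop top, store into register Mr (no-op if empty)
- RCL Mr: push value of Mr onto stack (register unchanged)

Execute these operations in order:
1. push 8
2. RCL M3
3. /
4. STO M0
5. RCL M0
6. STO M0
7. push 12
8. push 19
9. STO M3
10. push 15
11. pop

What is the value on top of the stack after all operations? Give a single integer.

After op 1 (push 8): stack=[8] mem=[0,0,0,0]
After op 2 (RCL M3): stack=[8,0] mem=[0,0,0,0]
After op 3 (/): stack=[0] mem=[0,0,0,0]
After op 4 (STO M0): stack=[empty] mem=[0,0,0,0]
After op 5 (RCL M0): stack=[0] mem=[0,0,0,0]
After op 6 (STO M0): stack=[empty] mem=[0,0,0,0]
After op 7 (push 12): stack=[12] mem=[0,0,0,0]
After op 8 (push 19): stack=[12,19] mem=[0,0,0,0]
After op 9 (STO M3): stack=[12] mem=[0,0,0,19]
After op 10 (push 15): stack=[12,15] mem=[0,0,0,19]
After op 11 (pop): stack=[12] mem=[0,0,0,19]

Answer: 12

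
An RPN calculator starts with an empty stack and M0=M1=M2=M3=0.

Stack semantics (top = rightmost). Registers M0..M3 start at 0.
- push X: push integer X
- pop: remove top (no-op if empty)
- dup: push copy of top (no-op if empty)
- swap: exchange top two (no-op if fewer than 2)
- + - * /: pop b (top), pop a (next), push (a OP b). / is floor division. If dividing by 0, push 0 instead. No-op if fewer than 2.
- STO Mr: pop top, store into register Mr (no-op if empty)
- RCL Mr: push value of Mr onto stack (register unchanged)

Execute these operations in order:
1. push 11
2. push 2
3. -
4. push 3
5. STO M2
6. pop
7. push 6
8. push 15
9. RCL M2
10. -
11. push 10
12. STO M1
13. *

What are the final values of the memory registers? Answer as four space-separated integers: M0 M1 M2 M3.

Answer: 0 10 3 0

Derivation:
After op 1 (push 11): stack=[11] mem=[0,0,0,0]
After op 2 (push 2): stack=[11,2] mem=[0,0,0,0]
After op 3 (-): stack=[9] mem=[0,0,0,0]
After op 4 (push 3): stack=[9,3] mem=[0,0,0,0]
After op 5 (STO M2): stack=[9] mem=[0,0,3,0]
After op 6 (pop): stack=[empty] mem=[0,0,3,0]
After op 7 (push 6): stack=[6] mem=[0,0,3,0]
After op 8 (push 15): stack=[6,15] mem=[0,0,3,0]
After op 9 (RCL M2): stack=[6,15,3] mem=[0,0,3,0]
After op 10 (-): stack=[6,12] mem=[0,0,3,0]
After op 11 (push 10): stack=[6,12,10] mem=[0,0,3,0]
After op 12 (STO M1): stack=[6,12] mem=[0,10,3,0]
After op 13 (*): stack=[72] mem=[0,10,3,0]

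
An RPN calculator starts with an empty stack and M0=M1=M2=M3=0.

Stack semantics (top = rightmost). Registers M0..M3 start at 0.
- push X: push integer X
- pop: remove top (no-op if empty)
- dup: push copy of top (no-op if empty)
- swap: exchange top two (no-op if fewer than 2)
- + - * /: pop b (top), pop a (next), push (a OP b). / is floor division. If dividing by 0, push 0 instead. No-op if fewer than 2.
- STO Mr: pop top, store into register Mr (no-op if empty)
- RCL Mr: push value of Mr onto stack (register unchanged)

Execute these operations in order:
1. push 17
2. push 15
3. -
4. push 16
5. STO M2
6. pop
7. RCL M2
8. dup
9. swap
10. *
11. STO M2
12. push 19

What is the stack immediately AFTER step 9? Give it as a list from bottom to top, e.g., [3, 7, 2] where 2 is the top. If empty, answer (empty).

After op 1 (push 17): stack=[17] mem=[0,0,0,0]
After op 2 (push 15): stack=[17,15] mem=[0,0,0,0]
After op 3 (-): stack=[2] mem=[0,0,0,0]
After op 4 (push 16): stack=[2,16] mem=[0,0,0,0]
After op 5 (STO M2): stack=[2] mem=[0,0,16,0]
After op 6 (pop): stack=[empty] mem=[0,0,16,0]
After op 7 (RCL M2): stack=[16] mem=[0,0,16,0]
After op 8 (dup): stack=[16,16] mem=[0,0,16,0]
After op 9 (swap): stack=[16,16] mem=[0,0,16,0]

[16, 16]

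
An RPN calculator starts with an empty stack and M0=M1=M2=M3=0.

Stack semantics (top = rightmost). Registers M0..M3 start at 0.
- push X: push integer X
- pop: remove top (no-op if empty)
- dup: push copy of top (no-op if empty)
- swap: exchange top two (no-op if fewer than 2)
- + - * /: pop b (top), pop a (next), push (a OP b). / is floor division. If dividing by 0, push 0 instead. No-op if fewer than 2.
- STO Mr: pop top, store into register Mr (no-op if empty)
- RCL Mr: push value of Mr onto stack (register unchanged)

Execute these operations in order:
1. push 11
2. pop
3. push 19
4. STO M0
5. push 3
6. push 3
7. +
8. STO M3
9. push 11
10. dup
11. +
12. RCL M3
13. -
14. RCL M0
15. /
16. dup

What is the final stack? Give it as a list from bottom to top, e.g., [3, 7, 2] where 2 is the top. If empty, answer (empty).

After op 1 (push 11): stack=[11] mem=[0,0,0,0]
After op 2 (pop): stack=[empty] mem=[0,0,0,0]
After op 3 (push 19): stack=[19] mem=[0,0,0,0]
After op 4 (STO M0): stack=[empty] mem=[19,0,0,0]
After op 5 (push 3): stack=[3] mem=[19,0,0,0]
After op 6 (push 3): stack=[3,3] mem=[19,0,0,0]
After op 7 (+): stack=[6] mem=[19,0,0,0]
After op 8 (STO M3): stack=[empty] mem=[19,0,0,6]
After op 9 (push 11): stack=[11] mem=[19,0,0,6]
After op 10 (dup): stack=[11,11] mem=[19,0,0,6]
After op 11 (+): stack=[22] mem=[19,0,0,6]
After op 12 (RCL M3): stack=[22,6] mem=[19,0,0,6]
After op 13 (-): stack=[16] mem=[19,0,0,6]
After op 14 (RCL M0): stack=[16,19] mem=[19,0,0,6]
After op 15 (/): stack=[0] mem=[19,0,0,6]
After op 16 (dup): stack=[0,0] mem=[19,0,0,6]

Answer: [0, 0]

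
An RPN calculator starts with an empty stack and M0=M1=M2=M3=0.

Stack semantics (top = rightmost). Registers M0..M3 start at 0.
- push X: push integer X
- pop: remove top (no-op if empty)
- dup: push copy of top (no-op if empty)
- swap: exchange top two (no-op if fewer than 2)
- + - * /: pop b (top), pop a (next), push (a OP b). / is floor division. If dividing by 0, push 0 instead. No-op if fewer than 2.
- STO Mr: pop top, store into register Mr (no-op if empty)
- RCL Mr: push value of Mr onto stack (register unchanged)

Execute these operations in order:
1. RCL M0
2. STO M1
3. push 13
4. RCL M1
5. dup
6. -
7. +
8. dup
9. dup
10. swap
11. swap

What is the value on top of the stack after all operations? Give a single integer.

After op 1 (RCL M0): stack=[0] mem=[0,0,0,0]
After op 2 (STO M1): stack=[empty] mem=[0,0,0,0]
After op 3 (push 13): stack=[13] mem=[0,0,0,0]
After op 4 (RCL M1): stack=[13,0] mem=[0,0,0,0]
After op 5 (dup): stack=[13,0,0] mem=[0,0,0,0]
After op 6 (-): stack=[13,0] mem=[0,0,0,0]
After op 7 (+): stack=[13] mem=[0,0,0,0]
After op 8 (dup): stack=[13,13] mem=[0,0,0,0]
After op 9 (dup): stack=[13,13,13] mem=[0,0,0,0]
After op 10 (swap): stack=[13,13,13] mem=[0,0,0,0]
After op 11 (swap): stack=[13,13,13] mem=[0,0,0,0]

Answer: 13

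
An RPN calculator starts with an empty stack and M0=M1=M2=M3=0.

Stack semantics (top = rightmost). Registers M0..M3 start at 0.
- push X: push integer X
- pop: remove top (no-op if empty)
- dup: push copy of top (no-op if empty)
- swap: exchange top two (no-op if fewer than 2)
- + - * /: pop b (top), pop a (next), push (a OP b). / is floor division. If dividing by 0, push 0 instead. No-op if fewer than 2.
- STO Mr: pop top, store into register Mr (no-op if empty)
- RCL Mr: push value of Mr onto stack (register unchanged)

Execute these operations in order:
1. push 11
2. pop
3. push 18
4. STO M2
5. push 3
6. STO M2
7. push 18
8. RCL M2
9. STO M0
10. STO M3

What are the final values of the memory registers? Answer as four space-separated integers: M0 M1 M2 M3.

Answer: 3 0 3 18

Derivation:
After op 1 (push 11): stack=[11] mem=[0,0,0,0]
After op 2 (pop): stack=[empty] mem=[0,0,0,0]
After op 3 (push 18): stack=[18] mem=[0,0,0,0]
After op 4 (STO M2): stack=[empty] mem=[0,0,18,0]
After op 5 (push 3): stack=[3] mem=[0,0,18,0]
After op 6 (STO M2): stack=[empty] mem=[0,0,3,0]
After op 7 (push 18): stack=[18] mem=[0,0,3,0]
After op 8 (RCL M2): stack=[18,3] mem=[0,0,3,0]
After op 9 (STO M0): stack=[18] mem=[3,0,3,0]
After op 10 (STO M3): stack=[empty] mem=[3,0,3,18]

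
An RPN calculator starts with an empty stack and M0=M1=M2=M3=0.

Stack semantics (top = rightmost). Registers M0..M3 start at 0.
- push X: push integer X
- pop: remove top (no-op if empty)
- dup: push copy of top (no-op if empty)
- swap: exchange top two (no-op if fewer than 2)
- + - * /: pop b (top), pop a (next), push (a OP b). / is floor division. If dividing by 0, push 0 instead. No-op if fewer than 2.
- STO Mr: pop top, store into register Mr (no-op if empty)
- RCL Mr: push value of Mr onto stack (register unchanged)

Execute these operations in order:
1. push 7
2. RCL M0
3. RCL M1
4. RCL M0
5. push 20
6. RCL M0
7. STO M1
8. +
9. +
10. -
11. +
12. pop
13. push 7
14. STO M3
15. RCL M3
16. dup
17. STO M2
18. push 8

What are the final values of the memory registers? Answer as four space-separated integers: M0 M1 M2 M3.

After op 1 (push 7): stack=[7] mem=[0,0,0,0]
After op 2 (RCL M0): stack=[7,0] mem=[0,0,0,0]
After op 3 (RCL M1): stack=[7,0,0] mem=[0,0,0,0]
After op 4 (RCL M0): stack=[7,0,0,0] mem=[0,0,0,0]
After op 5 (push 20): stack=[7,0,0,0,20] mem=[0,0,0,0]
After op 6 (RCL M0): stack=[7,0,0,0,20,0] mem=[0,0,0,0]
After op 7 (STO M1): stack=[7,0,0,0,20] mem=[0,0,0,0]
After op 8 (+): stack=[7,0,0,20] mem=[0,0,0,0]
After op 9 (+): stack=[7,0,20] mem=[0,0,0,0]
After op 10 (-): stack=[7,-20] mem=[0,0,0,0]
After op 11 (+): stack=[-13] mem=[0,0,0,0]
After op 12 (pop): stack=[empty] mem=[0,0,0,0]
After op 13 (push 7): stack=[7] mem=[0,0,0,0]
After op 14 (STO M3): stack=[empty] mem=[0,0,0,7]
After op 15 (RCL M3): stack=[7] mem=[0,0,0,7]
After op 16 (dup): stack=[7,7] mem=[0,0,0,7]
After op 17 (STO M2): stack=[7] mem=[0,0,7,7]
After op 18 (push 8): stack=[7,8] mem=[0,0,7,7]

Answer: 0 0 7 7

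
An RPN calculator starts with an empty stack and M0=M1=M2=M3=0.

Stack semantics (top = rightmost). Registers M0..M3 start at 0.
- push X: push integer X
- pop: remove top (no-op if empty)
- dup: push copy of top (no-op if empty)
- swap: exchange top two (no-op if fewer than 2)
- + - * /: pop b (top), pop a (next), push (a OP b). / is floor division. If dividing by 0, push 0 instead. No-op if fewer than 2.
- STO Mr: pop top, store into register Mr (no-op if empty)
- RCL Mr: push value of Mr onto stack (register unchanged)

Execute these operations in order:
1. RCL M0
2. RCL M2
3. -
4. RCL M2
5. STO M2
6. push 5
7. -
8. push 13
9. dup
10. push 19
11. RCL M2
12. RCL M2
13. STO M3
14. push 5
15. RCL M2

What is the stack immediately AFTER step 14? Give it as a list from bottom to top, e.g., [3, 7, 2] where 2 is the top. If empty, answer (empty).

After op 1 (RCL M0): stack=[0] mem=[0,0,0,0]
After op 2 (RCL M2): stack=[0,0] mem=[0,0,0,0]
After op 3 (-): stack=[0] mem=[0,0,0,0]
After op 4 (RCL M2): stack=[0,0] mem=[0,0,0,0]
After op 5 (STO M2): stack=[0] mem=[0,0,0,0]
After op 6 (push 5): stack=[0,5] mem=[0,0,0,0]
After op 7 (-): stack=[-5] mem=[0,0,0,0]
After op 8 (push 13): stack=[-5,13] mem=[0,0,0,0]
After op 9 (dup): stack=[-5,13,13] mem=[0,0,0,0]
After op 10 (push 19): stack=[-5,13,13,19] mem=[0,0,0,0]
After op 11 (RCL M2): stack=[-5,13,13,19,0] mem=[0,0,0,0]
After op 12 (RCL M2): stack=[-5,13,13,19,0,0] mem=[0,0,0,0]
After op 13 (STO M3): stack=[-5,13,13,19,0] mem=[0,0,0,0]
After op 14 (push 5): stack=[-5,13,13,19,0,5] mem=[0,0,0,0]

[-5, 13, 13, 19, 0, 5]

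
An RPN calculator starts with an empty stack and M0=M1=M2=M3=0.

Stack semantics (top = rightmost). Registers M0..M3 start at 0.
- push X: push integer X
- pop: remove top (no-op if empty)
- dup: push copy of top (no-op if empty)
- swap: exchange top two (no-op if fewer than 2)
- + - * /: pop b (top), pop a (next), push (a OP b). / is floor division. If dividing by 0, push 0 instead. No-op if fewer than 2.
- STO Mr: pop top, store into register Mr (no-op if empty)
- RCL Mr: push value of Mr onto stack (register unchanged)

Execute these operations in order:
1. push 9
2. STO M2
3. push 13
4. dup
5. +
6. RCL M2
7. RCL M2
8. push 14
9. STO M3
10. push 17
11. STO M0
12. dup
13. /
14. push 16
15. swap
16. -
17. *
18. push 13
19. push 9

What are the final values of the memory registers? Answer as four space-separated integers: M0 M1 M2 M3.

After op 1 (push 9): stack=[9] mem=[0,0,0,0]
After op 2 (STO M2): stack=[empty] mem=[0,0,9,0]
After op 3 (push 13): stack=[13] mem=[0,0,9,0]
After op 4 (dup): stack=[13,13] mem=[0,0,9,0]
After op 5 (+): stack=[26] mem=[0,0,9,0]
After op 6 (RCL M2): stack=[26,9] mem=[0,0,9,0]
After op 7 (RCL M2): stack=[26,9,9] mem=[0,0,9,0]
After op 8 (push 14): stack=[26,9,9,14] mem=[0,0,9,0]
After op 9 (STO M3): stack=[26,9,9] mem=[0,0,9,14]
After op 10 (push 17): stack=[26,9,9,17] mem=[0,0,9,14]
After op 11 (STO M0): stack=[26,9,9] mem=[17,0,9,14]
After op 12 (dup): stack=[26,9,9,9] mem=[17,0,9,14]
After op 13 (/): stack=[26,9,1] mem=[17,0,9,14]
After op 14 (push 16): stack=[26,9,1,16] mem=[17,0,9,14]
After op 15 (swap): stack=[26,9,16,1] mem=[17,0,9,14]
After op 16 (-): stack=[26,9,15] mem=[17,0,9,14]
After op 17 (*): stack=[26,135] mem=[17,0,9,14]
After op 18 (push 13): stack=[26,135,13] mem=[17,0,9,14]
After op 19 (push 9): stack=[26,135,13,9] mem=[17,0,9,14]

Answer: 17 0 9 14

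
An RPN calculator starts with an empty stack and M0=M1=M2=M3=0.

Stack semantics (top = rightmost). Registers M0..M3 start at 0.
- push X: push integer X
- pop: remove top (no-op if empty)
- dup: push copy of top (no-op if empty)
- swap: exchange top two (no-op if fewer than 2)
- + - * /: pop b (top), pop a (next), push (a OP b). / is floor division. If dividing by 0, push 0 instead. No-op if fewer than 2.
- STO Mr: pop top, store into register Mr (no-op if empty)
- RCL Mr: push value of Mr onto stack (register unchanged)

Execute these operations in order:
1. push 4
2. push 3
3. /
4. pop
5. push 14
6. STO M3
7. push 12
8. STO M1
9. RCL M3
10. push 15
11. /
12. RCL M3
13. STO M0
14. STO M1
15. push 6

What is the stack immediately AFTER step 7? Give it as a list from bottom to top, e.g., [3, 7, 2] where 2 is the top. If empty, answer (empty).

After op 1 (push 4): stack=[4] mem=[0,0,0,0]
After op 2 (push 3): stack=[4,3] mem=[0,0,0,0]
After op 3 (/): stack=[1] mem=[0,0,0,0]
After op 4 (pop): stack=[empty] mem=[0,0,0,0]
After op 5 (push 14): stack=[14] mem=[0,0,0,0]
After op 6 (STO M3): stack=[empty] mem=[0,0,0,14]
After op 7 (push 12): stack=[12] mem=[0,0,0,14]

[12]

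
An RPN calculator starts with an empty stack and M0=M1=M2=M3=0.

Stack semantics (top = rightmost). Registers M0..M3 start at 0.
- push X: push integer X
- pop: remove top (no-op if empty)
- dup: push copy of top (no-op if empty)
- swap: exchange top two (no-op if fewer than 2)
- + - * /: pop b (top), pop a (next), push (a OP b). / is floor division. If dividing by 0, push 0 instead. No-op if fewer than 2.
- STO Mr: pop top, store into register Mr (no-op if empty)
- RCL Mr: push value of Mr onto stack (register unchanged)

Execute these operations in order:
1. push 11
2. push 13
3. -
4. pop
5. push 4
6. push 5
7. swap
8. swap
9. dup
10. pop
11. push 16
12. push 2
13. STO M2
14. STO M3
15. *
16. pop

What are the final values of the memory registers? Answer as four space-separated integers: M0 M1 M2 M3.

After op 1 (push 11): stack=[11] mem=[0,0,0,0]
After op 2 (push 13): stack=[11,13] mem=[0,0,0,0]
After op 3 (-): stack=[-2] mem=[0,0,0,0]
After op 4 (pop): stack=[empty] mem=[0,0,0,0]
After op 5 (push 4): stack=[4] mem=[0,0,0,0]
After op 6 (push 5): stack=[4,5] mem=[0,0,0,0]
After op 7 (swap): stack=[5,4] mem=[0,0,0,0]
After op 8 (swap): stack=[4,5] mem=[0,0,0,0]
After op 9 (dup): stack=[4,5,5] mem=[0,0,0,0]
After op 10 (pop): stack=[4,5] mem=[0,0,0,0]
After op 11 (push 16): stack=[4,5,16] mem=[0,0,0,0]
After op 12 (push 2): stack=[4,5,16,2] mem=[0,0,0,0]
After op 13 (STO M2): stack=[4,5,16] mem=[0,0,2,0]
After op 14 (STO M3): stack=[4,5] mem=[0,0,2,16]
After op 15 (*): stack=[20] mem=[0,0,2,16]
After op 16 (pop): stack=[empty] mem=[0,0,2,16]

Answer: 0 0 2 16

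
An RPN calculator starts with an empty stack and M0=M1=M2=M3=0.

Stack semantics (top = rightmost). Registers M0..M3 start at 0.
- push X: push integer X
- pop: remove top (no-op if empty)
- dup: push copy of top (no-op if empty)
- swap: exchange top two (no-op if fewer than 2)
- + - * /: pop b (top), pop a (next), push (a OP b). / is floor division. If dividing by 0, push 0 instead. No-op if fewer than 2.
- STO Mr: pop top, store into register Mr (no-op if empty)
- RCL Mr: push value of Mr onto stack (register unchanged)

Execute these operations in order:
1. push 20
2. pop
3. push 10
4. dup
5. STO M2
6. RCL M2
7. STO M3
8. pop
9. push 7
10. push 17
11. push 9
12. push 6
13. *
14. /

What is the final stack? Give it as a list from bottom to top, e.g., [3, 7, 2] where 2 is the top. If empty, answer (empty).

After op 1 (push 20): stack=[20] mem=[0,0,0,0]
After op 2 (pop): stack=[empty] mem=[0,0,0,0]
After op 3 (push 10): stack=[10] mem=[0,0,0,0]
After op 4 (dup): stack=[10,10] mem=[0,0,0,0]
After op 5 (STO M2): stack=[10] mem=[0,0,10,0]
After op 6 (RCL M2): stack=[10,10] mem=[0,0,10,0]
After op 7 (STO M3): stack=[10] mem=[0,0,10,10]
After op 8 (pop): stack=[empty] mem=[0,0,10,10]
After op 9 (push 7): stack=[7] mem=[0,0,10,10]
After op 10 (push 17): stack=[7,17] mem=[0,0,10,10]
After op 11 (push 9): stack=[7,17,9] mem=[0,0,10,10]
After op 12 (push 6): stack=[7,17,9,6] mem=[0,0,10,10]
After op 13 (*): stack=[7,17,54] mem=[0,0,10,10]
After op 14 (/): stack=[7,0] mem=[0,0,10,10]

Answer: [7, 0]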